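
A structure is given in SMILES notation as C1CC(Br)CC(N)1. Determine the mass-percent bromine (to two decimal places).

Atom tally by fragment:
  cyclopentane ring core → C:5 H:10
  (− 2 ring H displaced by substituents)
  + Br → Br:1
  + NH2 → N:1 H:2
Element totals:
  C: 5
  H: 10
  Br: 1
  N: 1
Molecular formula: C5H10BrN.
Molar mass = 164.046 g/mol.
Mass from Br: 1 × 79.904 = 79.904 g/mol.
%Br = 79.904 / 164.046 × 100 = 48.71%.

48.71%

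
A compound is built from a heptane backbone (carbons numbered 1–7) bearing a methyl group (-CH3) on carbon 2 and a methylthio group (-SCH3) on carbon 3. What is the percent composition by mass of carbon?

Atom tally by fragment:
  CH3 → C:1 H:3
  CH(CH3) → C:2 H:4
  CH(SCH3) → C:2 H:4 S:1
  CH2 → C:1 H:2
  CH2 → C:1 H:2
  CH2 → C:1 H:2
  CH3 → C:1 H:3
Element totals:
  C: 9
  H: 20
  S: 1
Molecular formula: C9H20S.
Molar mass = 160.319 g/mol.
Mass from C: 9 × 12.011 = 108.099 g/mol.
%C = 108.099 / 160.319 × 100 = 67.43%.

67.43%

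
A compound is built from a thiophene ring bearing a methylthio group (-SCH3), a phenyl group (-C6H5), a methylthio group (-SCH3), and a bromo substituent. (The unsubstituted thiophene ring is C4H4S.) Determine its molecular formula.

Atom tally by fragment:
  thiophene ring core → C:4 H:4 S:1
  (− 4 ring H displaced by substituents)
  + SCH3 → C:1 H:3 S:1
  + C6H5 → C:6 H:5
  + SCH3 → C:1 H:3 S:1
  + Br → Br:1
Element totals:
  C: 12
  H: 11
  Br: 1
  S: 3

C12H11BrS3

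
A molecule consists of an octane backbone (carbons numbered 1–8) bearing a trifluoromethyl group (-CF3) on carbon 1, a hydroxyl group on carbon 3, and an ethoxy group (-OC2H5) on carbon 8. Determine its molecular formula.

Atom tally by fragment:
  F3CCH2 → C:2 H:2 F:3
  CH2 → C:1 H:2
  CH(OH) → C:1 H:2 O:1
  CH2 → C:1 H:2
  CH2 → C:1 H:2
  CH2 → C:1 H:2
  CH2 → C:1 H:2
  CH2OC2H5 → C:3 H:7 O:1
Element totals:
  C: 11
  H: 21
  F: 3
  O: 2

C11H21F3O2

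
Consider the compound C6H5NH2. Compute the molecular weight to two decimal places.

Atom tally by fragment:
  benzene ring core → C:6 H:6
  (− 1 ring H displaced by substituents)
  + NH2 → N:1 H:2
Element totals:
  C: 6
  H: 7
  N: 1
Molecular formula: C6H7N.
  M = 6(12.011) + 7(1.008) + 14.007
    = 72.066 + 7.056 + 14.007 = 93.129

93.13 g/mol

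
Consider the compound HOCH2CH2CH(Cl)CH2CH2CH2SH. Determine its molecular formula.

Atom tally by fragment:
  HOCH2CH2 → C:2 H:5 O:1
  CH(Cl) → C:1 H:1 Cl:1
  CH2 → C:1 H:2
  CH2 → C:1 H:2
  CH2SH → C:1 H:3 S:1
Element totals:
  C: 6
  H: 13
  Cl: 1
  O: 1
  S: 1

C6H13ClOS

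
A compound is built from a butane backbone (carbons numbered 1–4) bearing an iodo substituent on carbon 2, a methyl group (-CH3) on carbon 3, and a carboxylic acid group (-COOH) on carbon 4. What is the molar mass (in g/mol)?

242.06 g/mol

Atom tally by fragment:
  CH3 → C:1 H:3
  CH(I) → C:1 H:1 I:1
  CH(CH3) → C:2 H:4
  CH2COOH → C:2 H:3 O:2
Element totals:
  C: 6
  H: 11
  I: 1
  O: 2
Molecular formula: C6H11IO2.
  M = 6(12.011) + 11(1.008) + 126.904 + 2(15.999)
    = 72.066 + 11.088 + 126.904 + 31.998 = 242.056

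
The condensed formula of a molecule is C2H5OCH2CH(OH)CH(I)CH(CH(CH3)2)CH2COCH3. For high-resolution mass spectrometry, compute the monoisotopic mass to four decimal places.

342.0692

Atom tally by fragment:
  C2H5OCH2 → C:3 H:7 O:1
  CH(OH) → C:1 H:2 O:1
  CH(I) → C:1 H:1 I:1
  CH(CH(CH3)2) → C:4 H:8
  CH2COCH3 → C:3 H:5 O:1
Element totals:
  C: 12
  H: 23
  I: 1
  O: 3
Molecular formula: C12H23IO3.
  M = 12(12.0) + 23(1.007825) + 126.904472 + 3(15.994915)
    = 144.000000 + 23.179975 + 126.904472 + 47.984745 = 342.069192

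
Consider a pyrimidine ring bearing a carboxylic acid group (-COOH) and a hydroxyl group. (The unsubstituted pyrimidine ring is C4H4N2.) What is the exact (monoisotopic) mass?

Atom tally by fragment:
  pyrimidine ring core → C:4 H:4 N:2
  (− 2 ring H displaced by substituents)
  + COOH → C:1 H:1 O:2
  + OH → O:1 H:1
Element totals:
  C: 5
  H: 4
  N: 2
  O: 3
Molecular formula: C5H4N2O3.
  M = 5(12.0) + 4(1.007825) + 2(14.003074) + 3(15.994915)
    = 60.000000 + 4.031300 + 28.006148 + 47.984745 = 140.022193

140.0222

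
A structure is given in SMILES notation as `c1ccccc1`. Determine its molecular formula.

C6H6

Atom tally by fragment:
  benzene ring core → C:6 H:6
Element totals:
  C: 6
  H: 6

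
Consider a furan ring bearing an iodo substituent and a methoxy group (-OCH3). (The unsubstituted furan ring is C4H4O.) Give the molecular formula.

Atom tally by fragment:
  furan ring core → C:4 H:4 O:1
  (− 2 ring H displaced by substituents)
  + I → I:1
  + OCH3 → C:1 H:3 O:1
Element totals:
  C: 5
  H: 5
  I: 1
  O: 2

C5H5IO2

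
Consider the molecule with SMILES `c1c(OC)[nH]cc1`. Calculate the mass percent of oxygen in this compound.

Atom tally by fragment:
  pyrrole ring core → C:4 H:5 N:1
  (− 1 ring H displaced by substituents)
  + OCH3 → C:1 H:3 O:1
Element totals:
  C: 5
  H: 7
  N: 1
  O: 1
Molecular formula: C5H7NO.
Molar mass = 97.117 g/mol.
Mass from O: 1 × 15.999 = 15.999 g/mol.
%O = 15.999 / 97.117 × 100 = 16.47%.

16.47%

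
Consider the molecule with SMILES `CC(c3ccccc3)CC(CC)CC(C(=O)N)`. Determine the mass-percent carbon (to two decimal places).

Atom tally by fragment:
  CH3 → C:1 H:3
  CH(C6H5) → C:7 H:6
  CH2 → C:1 H:2
  CH(C2H5) → C:3 H:6
  CH2 → C:1 H:2
  CH2CONH2 → C:2 H:4 O:1 N:1
Element totals:
  C: 15
  H: 23
  N: 1
  O: 1
Molecular formula: C15H23NO.
Molar mass = 233.355 g/mol.
Mass from C: 15 × 12.011 = 180.165 g/mol.
%C = 180.165 / 233.355 × 100 = 77.21%.

77.21%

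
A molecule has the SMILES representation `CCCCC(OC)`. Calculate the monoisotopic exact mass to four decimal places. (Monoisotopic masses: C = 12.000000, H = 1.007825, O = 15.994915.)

102.1045

Atom tally by fragment:
  CH3 → C:1 H:3
  CH2 → C:1 H:2
  CH2 → C:1 H:2
  CH2 → C:1 H:2
  CH2OCH3 → C:2 H:5 O:1
Element totals:
  C: 6
  H: 14
  O: 1
Molecular formula: C6H14O.
  M = 6(12.0) + 14(1.007825) + 15.994915
    = 72.000000 + 14.109550 + 15.994915 = 102.104465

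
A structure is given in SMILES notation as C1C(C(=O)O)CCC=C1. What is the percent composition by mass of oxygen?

Atom tally by fragment:
  cyclohexene ring core → C:6 H:10
  (− 1 ring H displaced by substituents)
  + COOH → C:1 H:1 O:2
Element totals:
  C: 7
  H: 10
  O: 2
Molecular formula: C7H10O2.
Molar mass = 126.155 g/mol.
Mass from O: 2 × 15.999 = 31.998 g/mol.
%O = 31.998 / 126.155 × 100 = 25.36%.

25.36%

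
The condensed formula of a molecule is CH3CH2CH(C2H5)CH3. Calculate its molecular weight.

Atom tally by fragment:
  CH3 → C:1 H:3
  CH2 → C:1 H:2
  CH(C2H5) → C:3 H:6
  CH3 → C:1 H:3
Element totals:
  C: 6
  H: 14
Molecular formula: C6H14.
  M = 6(12.011) + 14(1.008)
    = 72.066 + 14.112 = 86.178

86.18 g/mol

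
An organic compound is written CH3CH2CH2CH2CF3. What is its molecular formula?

C5H9F3

Atom tally by fragment:
  CH3 → C:1 H:3
  CH2 → C:1 H:2
  CH2 → C:1 H:2
  CH2CF3 → C:2 H:2 F:3
Element totals:
  C: 5
  H: 9
  F: 3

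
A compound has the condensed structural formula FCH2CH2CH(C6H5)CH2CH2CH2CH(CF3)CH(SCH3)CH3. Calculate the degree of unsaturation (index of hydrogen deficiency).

4

Element totals:
  C: 17
  H: 24
  F: 4
  S: 1
Molecular formula: C17H24F4S.
DoU = (2C + 2 + N − H − X) / 2 = (2·17 + 2 + 0 − 24 − 4) / 2 = 4.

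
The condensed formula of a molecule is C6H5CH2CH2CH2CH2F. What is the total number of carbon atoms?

Element totals:
  C: 10
  H: 13
  F: 1

10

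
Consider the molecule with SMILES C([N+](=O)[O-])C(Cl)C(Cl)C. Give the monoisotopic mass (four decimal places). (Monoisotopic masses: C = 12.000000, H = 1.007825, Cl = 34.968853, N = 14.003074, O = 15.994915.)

170.9854

Atom tally by fragment:
  O2NCH2 → C:1 H:2 N:1 O:2
  CH(Cl) → C:1 H:1 Cl:1
  CH(Cl) → C:1 H:1 Cl:1
  CH3 → C:1 H:3
Element totals:
  C: 4
  H: 7
  Cl: 2
  N: 1
  O: 2
Molecular formula: C4H7Cl2NO2.
  M = 4(12.0) + 7(1.007825) + 2(34.968853) + 14.003074 + 2(15.994915)
    = 48.000000 + 7.054775 + 69.937706 + 14.003074 + 31.989830 = 170.985385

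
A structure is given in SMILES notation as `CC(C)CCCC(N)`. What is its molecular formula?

C7H17N

Atom tally by fragment:
  CH3 → C:1 H:3
  CH(CH3) → C:2 H:4
  CH2 → C:1 H:2
  CH2 → C:1 H:2
  CH2 → C:1 H:2
  CH2NH2 → C:1 H:4 N:1
Element totals:
  C: 7
  H: 17
  N: 1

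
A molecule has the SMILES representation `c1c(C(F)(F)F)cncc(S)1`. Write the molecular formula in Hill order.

Atom tally by fragment:
  pyridine ring core → C:5 H:5 N:1
  (− 2 ring H displaced by substituents)
  + CF3 → C:1 F:3
  + SH → S:1 H:1
Element totals:
  C: 6
  H: 4
  F: 3
  N: 1
  S: 1

C6H4F3NS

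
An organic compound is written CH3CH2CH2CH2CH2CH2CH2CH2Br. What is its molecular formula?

Element totals:
  C: 8
  H: 17
  Br: 1

C8H17Br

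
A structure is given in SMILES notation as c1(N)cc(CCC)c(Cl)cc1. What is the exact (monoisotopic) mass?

Atom tally by fragment:
  benzene ring core → C:6 H:6
  (− 3 ring H displaced by substituents)
  + NH2 → N:1 H:2
  + CH2CH2CH3 → C:3 H:7
  + Cl → Cl:1
Element totals:
  C: 9
  H: 12
  Cl: 1
  N: 1
Molecular formula: C9H12ClN.
  M = 9(12.0) + 12(1.007825) + 34.968853 + 14.003074
    = 108.000000 + 12.093900 + 34.968853 + 14.003074 = 169.065827

169.0658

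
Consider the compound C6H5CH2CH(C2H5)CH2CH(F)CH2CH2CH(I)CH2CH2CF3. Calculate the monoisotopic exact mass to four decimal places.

444.0937

Element totals:
  C: 18
  H: 25
  F: 4
  I: 1
Molecular formula: C18H25F4I.
  M = 18(12.0) + 25(1.007825) + 4(18.998403) + 126.904472
    = 216.000000 + 25.195625 + 75.993612 + 126.904472 = 444.093709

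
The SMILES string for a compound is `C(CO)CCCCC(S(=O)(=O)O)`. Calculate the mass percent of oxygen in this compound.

Atom tally by fragment:
  HOCH2CH2 → C:2 H:5 O:1
  CH2 → C:1 H:2
  CH2 → C:1 H:2
  CH2 → C:1 H:2
  CH2 → C:1 H:2
  CH2SO3H → C:1 H:3 S:1 O:3
Element totals:
  C: 7
  H: 16
  O: 4
  S: 1
Molecular formula: C7H16O4S.
Molar mass = 196.261 g/mol.
Mass from O: 4 × 15.999 = 63.996 g/mol.
%O = 63.996 / 196.261 × 100 = 32.61%.

32.61%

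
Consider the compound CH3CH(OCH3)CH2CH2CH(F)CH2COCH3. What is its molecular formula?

Atom tally by fragment:
  CH3 → C:1 H:3
  CH(OCH3) → C:2 H:4 O:1
  CH2 → C:1 H:2
  CH2 → C:1 H:2
  CH(F) → C:1 H:1 F:1
  CH2COCH3 → C:3 H:5 O:1
Element totals:
  C: 9
  H: 17
  F: 1
  O: 2

C9H17FO2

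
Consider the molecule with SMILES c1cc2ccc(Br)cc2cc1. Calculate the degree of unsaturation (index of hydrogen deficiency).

Atom tally by fragment:
  naphthalene ring system core → C:10 H:8
  (− 1 ring H displaced by substituents)
  + Br → Br:1
Element totals:
  C: 10
  H: 7
  Br: 1
Molecular formula: C10H7Br.
DoU = (2C + 2 + N − H − X) / 2 = (2·10 + 2 + 0 − 7 − 1) / 2 = 7.

7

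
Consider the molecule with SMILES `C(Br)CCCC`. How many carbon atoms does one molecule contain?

5

Atom tally by fragment:
  BrCH2 → C:1 H:2 Br:1
  CH2 → C:1 H:2
  CH2 → C:1 H:2
  CH2 → C:1 H:2
  CH3 → C:1 H:3
Element totals:
  C: 5
  H: 11
  Br: 1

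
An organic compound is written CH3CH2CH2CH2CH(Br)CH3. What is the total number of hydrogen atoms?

Atom tally by fragment:
  CH3 → C:1 H:3
  CH2 → C:1 H:2
  CH2 → C:1 H:2
  CH2 → C:1 H:2
  CH(Br) → C:1 H:1 Br:1
  CH3 → C:1 H:3
Element totals:
  C: 6
  H: 13
  Br: 1

13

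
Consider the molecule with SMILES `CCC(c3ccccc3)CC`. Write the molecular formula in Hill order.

Atom tally by fragment:
  CH3 → C:1 H:3
  CH2 → C:1 H:2
  CH(C6H5) → C:7 H:6
  CH2 → C:1 H:2
  CH3 → C:1 H:3
Element totals:
  C: 11
  H: 16

C11H16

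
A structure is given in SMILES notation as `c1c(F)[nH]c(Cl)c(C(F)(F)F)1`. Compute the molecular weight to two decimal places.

187.52 g/mol

Atom tally by fragment:
  pyrrole ring core → C:4 H:5 N:1
  (− 3 ring H displaced by substituents)
  + F → F:1
  + Cl → Cl:1
  + CF3 → C:1 F:3
Element totals:
  C: 5
  H: 2
  Cl: 1
  F: 4
  N: 1
Molecular formula: C5H2ClF4N.
  M = 5(12.011) + 2(1.008) + 35.45 + 4(18.998) + 14.007
    = 60.055 + 2.016 + 35.450 + 75.992 + 14.007 = 187.520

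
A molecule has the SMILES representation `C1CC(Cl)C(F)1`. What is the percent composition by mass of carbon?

44.26%

Atom tally by fragment:
  cyclobutane ring core → C:4 H:8
  (− 2 ring H displaced by substituents)
  + Cl → Cl:1
  + F → F:1
Element totals:
  C: 4
  H: 6
  Cl: 1
  F: 1
Molecular formula: C4H6ClF.
Molar mass = 108.540 g/mol.
Mass from C: 4 × 12.011 = 48.044 g/mol.
%C = 48.044 / 108.540 × 100 = 44.26%.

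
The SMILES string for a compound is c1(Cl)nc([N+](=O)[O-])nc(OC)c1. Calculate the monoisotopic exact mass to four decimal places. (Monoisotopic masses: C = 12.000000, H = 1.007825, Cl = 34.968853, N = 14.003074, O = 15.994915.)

188.9941

Atom tally by fragment:
  pyrimidine ring core → C:4 H:4 N:2
  (− 3 ring H displaced by substituents)
  + Cl → Cl:1
  + NO2 → N:1 O:2
  + OCH3 → C:1 H:3 O:1
Element totals:
  C: 5
  H: 4
  Cl: 1
  N: 3
  O: 3
Molecular formula: C5H4ClN3O3.
  M = 5(12.0) + 4(1.007825) + 34.968853 + 3(14.003074) + 3(15.994915)
    = 60.000000 + 4.031300 + 34.968853 + 42.009222 + 47.984745 = 188.994120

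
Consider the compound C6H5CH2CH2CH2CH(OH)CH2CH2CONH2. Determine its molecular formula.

C13H19NO2

Atom tally by fragment:
  C6H5CH2 → C:7 H:7
  CH2 → C:1 H:2
  CH2 → C:1 H:2
  CH(OH) → C:1 H:2 O:1
  CH2 → C:1 H:2
  CH2CONH2 → C:2 H:4 O:1 N:1
Element totals:
  C: 13
  H: 19
  N: 1
  O: 2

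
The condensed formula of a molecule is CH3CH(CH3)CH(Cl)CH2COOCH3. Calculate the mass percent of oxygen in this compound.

19.44%

Atom tally by fragment:
  CH3 → C:1 H:3
  CH(CH3) → C:2 H:4
  CH(Cl) → C:1 H:1 Cl:1
  CH2COOCH3 → C:3 H:5 O:2
Element totals:
  C: 7
  H: 13
  Cl: 1
  O: 2
Molecular formula: C7H13ClO2.
Molar mass = 164.629 g/mol.
Mass from O: 2 × 15.999 = 31.998 g/mol.
%O = 31.998 / 164.629 × 100 = 19.44%.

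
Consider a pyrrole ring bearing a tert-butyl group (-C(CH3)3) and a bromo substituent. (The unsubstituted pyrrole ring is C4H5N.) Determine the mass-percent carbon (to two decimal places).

Atom tally by fragment:
  pyrrole ring core → C:4 H:5 N:1
  (− 2 ring H displaced by substituents)
  + C(CH3)3 → C:4 H:9
  + Br → Br:1
Element totals:
  C: 8
  H: 12
  Br: 1
  N: 1
Molecular formula: C8H12BrN.
Molar mass = 202.095 g/mol.
Mass from C: 8 × 12.011 = 96.088 g/mol.
%C = 96.088 / 202.095 × 100 = 47.55%.

47.55%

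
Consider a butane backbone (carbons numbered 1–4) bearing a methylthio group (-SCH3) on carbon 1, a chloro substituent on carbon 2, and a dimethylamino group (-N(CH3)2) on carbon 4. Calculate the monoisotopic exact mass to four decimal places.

Atom tally by fragment:
  CH3SCH2 → C:2 H:5 S:1
  CH(Cl) → C:1 H:1 Cl:1
  CH2 → C:1 H:2
  CH2N(CH3)2 → C:3 H:8 N:1
Element totals:
  C: 7
  H: 16
  Cl: 1
  N: 1
  S: 1
Molecular formula: C7H16ClNS.
  M = 7(12.0) + 16(1.007825) + 34.968853 + 14.003074 + 31.972071
    = 84.000000 + 16.125200 + 34.968853 + 14.003074 + 31.972071 = 181.069198

181.0692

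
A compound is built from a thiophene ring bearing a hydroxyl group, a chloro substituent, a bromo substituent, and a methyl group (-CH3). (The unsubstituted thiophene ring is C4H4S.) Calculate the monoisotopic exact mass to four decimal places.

Atom tally by fragment:
  thiophene ring core → C:4 H:4 S:1
  (− 4 ring H displaced by substituents)
  + OH → O:1 H:1
  + Cl → Cl:1
  + Br → Br:1
  + CH3 → C:1 H:3
Element totals:
  C: 5
  H: 4
  Br: 1
  Cl: 1
  O: 1
  S: 1
Molecular formula: C5H4BrClOS.
  M = 5(12.0) + 4(1.007825) + 78.918338 + 34.968853 + 15.994915 + 31.972071
    = 60.000000 + 4.031300 + 78.918338 + 34.968853 + 15.994915 + 31.972071 = 225.885477

225.8855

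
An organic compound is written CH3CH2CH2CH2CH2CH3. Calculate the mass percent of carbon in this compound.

Atom tally by fragment:
  CH3 → C:1 H:3
  CH2 → C:1 H:2
  CH2 → C:1 H:2
  CH2 → C:1 H:2
  CH2 → C:1 H:2
  CH3 → C:1 H:3
Element totals:
  C: 6
  H: 14
Molecular formula: C6H14.
Molar mass = 86.178 g/mol.
Mass from C: 6 × 12.011 = 72.066 g/mol.
%C = 72.066 / 86.178 × 100 = 83.62%.

83.62%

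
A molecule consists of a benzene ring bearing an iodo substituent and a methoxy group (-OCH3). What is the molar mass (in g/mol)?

Atom tally by fragment:
  benzene ring core → C:6 H:6
  (− 2 ring H displaced by substituents)
  + I → I:1
  + OCH3 → C:1 H:3 O:1
Element totals:
  C: 7
  H: 7
  I: 1
  O: 1
Molecular formula: C7H7IO.
  M = 7(12.011) + 7(1.008) + 126.904 + 15.999
    = 84.077 + 7.056 + 126.904 + 15.999 = 234.036

234.04 g/mol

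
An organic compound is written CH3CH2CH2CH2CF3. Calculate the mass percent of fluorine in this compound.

Atom tally by fragment:
  CH3 → C:1 H:3
  CH2 → C:1 H:2
  CH2 → C:1 H:2
  CH2CF3 → C:2 H:2 F:3
Element totals:
  C: 5
  H: 9
  F: 3
Molecular formula: C5H9F3.
Molar mass = 126.121 g/mol.
Mass from F: 3 × 18.998 = 56.994 g/mol.
%F = 56.994 / 126.121 × 100 = 45.19%.

45.19%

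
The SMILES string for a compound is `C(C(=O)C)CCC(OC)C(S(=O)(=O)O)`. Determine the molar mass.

Atom tally by fragment:
  CH3COCH2 → C:3 H:5 O:1
  CH2 → C:1 H:2
  CH2 → C:1 H:2
  CH(OCH3) → C:2 H:4 O:1
  CH2SO3H → C:1 H:3 S:1 O:3
Element totals:
  C: 8
  H: 16
  O: 5
  S: 1
Molecular formula: C8H16O5S.
  M = 8(12.011) + 16(1.008) + 5(15.999) + 32.06
    = 96.088 + 16.128 + 79.995 + 32.060 = 224.271

224.27 g/mol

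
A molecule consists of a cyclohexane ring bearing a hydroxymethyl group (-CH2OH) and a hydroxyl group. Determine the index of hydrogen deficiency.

1

Atom tally by fragment:
  cyclohexane ring core → C:6 H:12
  (− 2 ring H displaced by substituents)
  + CH2OH → C:1 H:3 O:1
  + OH → O:1 H:1
Element totals:
  C: 7
  H: 14
  O: 2
Molecular formula: C7H14O2.
DoU = (2C + 2 + N − H − X) / 2 = (2·7 + 2 + 0 − 14 − 0) / 2 = 1.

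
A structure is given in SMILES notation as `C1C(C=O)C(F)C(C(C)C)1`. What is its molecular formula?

C8H13FO

Atom tally by fragment:
  cyclobutane ring core → C:4 H:8
  (− 3 ring H displaced by substituents)
  + CHO → C:1 H:1 O:1
  + F → F:1
  + CH(CH3)2 → C:3 H:7
Element totals:
  C: 8
  H: 13
  F: 1
  O: 1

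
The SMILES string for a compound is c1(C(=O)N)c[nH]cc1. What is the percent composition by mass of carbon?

54.54%

Atom tally by fragment:
  pyrrole ring core → C:4 H:5 N:1
  (− 1 ring H displaced by substituents)
  + CONH2 → C:1 H:2 O:1 N:1
Element totals:
  C: 5
  H: 6
  N: 2
  O: 1
Molecular formula: C5H6N2O.
Molar mass = 110.116 g/mol.
Mass from C: 5 × 12.011 = 60.055 g/mol.
%C = 60.055 / 110.116 × 100 = 54.54%.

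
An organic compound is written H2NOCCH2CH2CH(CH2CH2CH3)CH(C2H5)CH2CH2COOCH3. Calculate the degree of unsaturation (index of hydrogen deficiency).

2

Atom tally by fragment:
  H2NOCCH2 → C:2 H:4 O:1 N:1
  CH2 → C:1 H:2
  CH(CH2CH2CH3) → C:4 H:8
  CH(C2H5) → C:3 H:6
  CH2 → C:1 H:2
  CH2COOCH3 → C:3 H:5 O:2
Element totals:
  C: 14
  H: 27
  N: 1
  O: 3
Molecular formula: C14H27NO3.
DoU = (2C + 2 + N − H − X) / 2 = (2·14 + 2 + 1 − 27 − 0) / 2 = 2.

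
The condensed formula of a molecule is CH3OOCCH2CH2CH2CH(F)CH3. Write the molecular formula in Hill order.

Atom tally by fragment:
  CH3OOCCH2 → C:3 H:5 O:2
  CH2 → C:1 H:2
  CH2 → C:1 H:2
  CH(F) → C:1 H:1 F:1
  CH3 → C:1 H:3
Element totals:
  C: 7
  H: 13
  F: 1
  O: 2

C7H13FO2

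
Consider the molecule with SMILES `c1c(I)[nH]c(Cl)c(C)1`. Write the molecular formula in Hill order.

C5H5ClIN

Atom tally by fragment:
  pyrrole ring core → C:4 H:5 N:1
  (− 3 ring H displaced by substituents)
  + I → I:1
  + Cl → Cl:1
  + CH3 → C:1 H:3
Element totals:
  C: 5
  H: 5
  Cl: 1
  I: 1
  N: 1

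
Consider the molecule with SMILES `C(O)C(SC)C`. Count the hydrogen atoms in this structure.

Atom tally by fragment:
  HOCH2 → C:1 H:3 O:1
  CH(SCH3) → C:2 H:4 S:1
  CH3 → C:1 H:3
Element totals:
  C: 4
  H: 10
  O: 1
  S: 1

10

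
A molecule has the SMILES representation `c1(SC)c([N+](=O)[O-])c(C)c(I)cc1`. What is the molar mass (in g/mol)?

309.12 g/mol

Atom tally by fragment:
  benzene ring core → C:6 H:6
  (− 4 ring H displaced by substituents)
  + SCH3 → C:1 H:3 S:1
  + NO2 → N:1 O:2
  + CH3 → C:1 H:3
  + I → I:1
Element totals:
  C: 8
  H: 8
  I: 1
  N: 1
  O: 2
  S: 1
Molecular formula: C8H8INO2S.
  M = 8(12.011) + 8(1.008) + 126.904 + 14.007 + 2(15.999) + 32.06
    = 96.088 + 8.064 + 126.904 + 14.007 + 31.998 + 32.060 = 309.121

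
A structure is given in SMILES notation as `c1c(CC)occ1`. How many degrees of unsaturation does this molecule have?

Atom tally by fragment:
  furan ring core → C:4 H:4 O:1
  (− 1 ring H displaced by substituents)
  + C2H5 → C:2 H:5
Element totals:
  C: 6
  H: 8
  O: 1
Molecular formula: C6H8O.
DoU = (2C + 2 + N − H − X) / 2 = (2·6 + 2 + 0 − 8 − 0) / 2 = 3.

3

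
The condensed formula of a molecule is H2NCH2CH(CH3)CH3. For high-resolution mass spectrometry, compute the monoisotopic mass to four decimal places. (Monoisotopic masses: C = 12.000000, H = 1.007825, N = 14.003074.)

73.0891

Atom tally by fragment:
  H2NCH2 → C:1 H:4 N:1
  CH(CH3) → C:2 H:4
  CH3 → C:1 H:3
Element totals:
  C: 4
  H: 11
  N: 1
Molecular formula: C4H11N.
  M = 4(12.0) + 11(1.007825) + 14.003074
    = 48.000000 + 11.086075 + 14.003074 = 73.089149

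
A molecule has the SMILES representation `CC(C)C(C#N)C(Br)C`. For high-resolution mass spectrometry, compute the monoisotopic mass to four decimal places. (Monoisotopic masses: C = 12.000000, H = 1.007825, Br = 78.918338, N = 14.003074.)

Atom tally by fragment:
  CH3 → C:1 H:3
  CH(CH3) → C:2 H:4
  CH(CN) → C:2 H:1 N:1
  CH(Br) → C:1 H:1 Br:1
  CH3 → C:1 H:3
Element totals:
  C: 7
  H: 12
  Br: 1
  N: 1
Molecular formula: C7H12BrN.
  M = 7(12.0) + 12(1.007825) + 78.918338 + 14.003074
    = 84.000000 + 12.093900 + 78.918338 + 14.003074 = 189.015312

189.0153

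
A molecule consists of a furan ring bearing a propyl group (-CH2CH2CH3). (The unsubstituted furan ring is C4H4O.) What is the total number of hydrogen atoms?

10

Atom tally by fragment:
  furan ring core → C:4 H:4 O:1
  (− 1 ring H displaced by substituents)
  + CH2CH2CH3 → C:3 H:7
Element totals:
  C: 7
  H: 10
  O: 1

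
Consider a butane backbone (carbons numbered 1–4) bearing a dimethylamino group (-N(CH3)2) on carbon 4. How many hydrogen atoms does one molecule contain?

15

Atom tally by fragment:
  CH3 → C:1 H:3
  CH2 → C:1 H:2
  CH2 → C:1 H:2
  CH2N(CH3)2 → C:3 H:8 N:1
Element totals:
  C: 6
  H: 15
  N: 1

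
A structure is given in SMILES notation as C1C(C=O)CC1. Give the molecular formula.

C5H8O

Atom tally by fragment:
  cyclobutane ring core → C:4 H:8
  (− 1 ring H displaced by substituents)
  + CHO → C:1 H:1 O:1
Element totals:
  C: 5
  H: 8
  O: 1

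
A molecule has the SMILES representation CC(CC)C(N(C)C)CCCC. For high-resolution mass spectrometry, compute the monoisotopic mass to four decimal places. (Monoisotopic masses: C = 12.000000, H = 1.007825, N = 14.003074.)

171.1987

Atom tally by fragment:
  CH3 → C:1 H:3
  CH(C2H5) → C:3 H:6
  CH(N(CH3)2) → C:3 H:7 N:1
  CH2 → C:1 H:2
  CH2 → C:1 H:2
  CH2 → C:1 H:2
  CH3 → C:1 H:3
Element totals:
  C: 11
  H: 25
  N: 1
Molecular formula: C11H25N.
  M = 11(12.0) + 25(1.007825) + 14.003074
    = 132.000000 + 25.195625 + 14.003074 = 171.198699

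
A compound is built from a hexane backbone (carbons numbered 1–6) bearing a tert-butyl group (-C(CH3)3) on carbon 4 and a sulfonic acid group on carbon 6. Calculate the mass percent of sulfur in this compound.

Atom tally by fragment:
  CH3 → C:1 H:3
  CH2 → C:1 H:2
  CH2 → C:1 H:2
  CH(C(CH3)3) → C:5 H:10
  CH2 → C:1 H:2
  CH2SO3H → C:1 H:3 S:1 O:3
Element totals:
  C: 10
  H: 22
  O: 3
  S: 1
Molecular formula: C10H22O3S.
Molar mass = 222.343 g/mol.
Mass from S: 1 × 32.06 = 32.060 g/mol.
%S = 32.060 / 222.343 × 100 = 14.42%.

14.42%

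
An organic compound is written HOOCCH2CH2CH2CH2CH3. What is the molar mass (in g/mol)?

116.16 g/mol

Atom tally by fragment:
  HOOCCH2 → C:2 H:3 O:2
  CH2 → C:1 H:2
  CH2 → C:1 H:2
  CH2 → C:1 H:2
  CH3 → C:1 H:3
Element totals:
  C: 6
  H: 12
  O: 2
Molecular formula: C6H12O2.
  M = 6(12.011) + 12(1.008) + 2(15.999)
    = 72.066 + 12.096 + 31.998 = 116.160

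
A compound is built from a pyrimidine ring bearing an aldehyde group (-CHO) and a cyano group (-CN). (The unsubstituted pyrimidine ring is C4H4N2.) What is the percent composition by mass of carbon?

54.14%

Atom tally by fragment:
  pyrimidine ring core → C:4 H:4 N:2
  (− 2 ring H displaced by substituents)
  + CHO → C:1 H:1 O:1
  + CN → C:1 N:1
Element totals:
  C: 6
  H: 3
  N: 3
  O: 1
Molecular formula: C6H3N3O.
Molar mass = 133.110 g/mol.
Mass from C: 6 × 12.011 = 72.066 g/mol.
%C = 72.066 / 133.110 × 100 = 54.14%.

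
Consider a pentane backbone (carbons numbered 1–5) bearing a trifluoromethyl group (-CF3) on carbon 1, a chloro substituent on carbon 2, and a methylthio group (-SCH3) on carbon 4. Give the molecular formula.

C7H12ClF3S

Atom tally by fragment:
  F3CCH2 → C:2 H:2 F:3
  CH(Cl) → C:1 H:1 Cl:1
  CH2 → C:1 H:2
  CH(SCH3) → C:2 H:4 S:1
  CH3 → C:1 H:3
Element totals:
  C: 7
  H: 12
  Cl: 1
  F: 3
  S: 1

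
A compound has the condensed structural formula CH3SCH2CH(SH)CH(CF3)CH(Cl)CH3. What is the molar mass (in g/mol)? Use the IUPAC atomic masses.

Atom tally by fragment:
  CH3SCH2 → C:2 H:5 S:1
  CH(SH) → C:1 H:2 S:1
  CH(CF3) → C:2 H:1 F:3
  CH(Cl) → C:1 H:1 Cl:1
  CH3 → C:1 H:3
Element totals:
  C: 7
  H: 12
  Cl: 1
  F: 3
  S: 2
Molecular formula: C7H12ClF3S2.
  M = 7(12.011) + 12(1.008) + 35.45 + 3(18.998) + 2(32.06)
    = 84.077 + 12.096 + 35.450 + 56.994 + 64.120 = 252.737

252.74 g/mol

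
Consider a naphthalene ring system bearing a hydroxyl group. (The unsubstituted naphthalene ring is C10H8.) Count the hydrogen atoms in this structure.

Atom tally by fragment:
  naphthalene ring system core → C:10 H:8
  (− 1 ring H displaced by substituents)
  + OH → O:1 H:1
Element totals:
  C: 10
  H: 8
  O: 1

8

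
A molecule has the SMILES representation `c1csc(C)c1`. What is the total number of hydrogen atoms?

Atom tally by fragment:
  thiophene ring core → C:4 H:4 S:1
  (− 1 ring H displaced by substituents)
  + CH3 → C:1 H:3
Element totals:
  C: 5
  H: 6
  S: 1

6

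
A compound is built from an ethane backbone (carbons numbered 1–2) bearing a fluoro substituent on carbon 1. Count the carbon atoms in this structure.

Atom tally by fragment:
  FCH2 → C:1 H:2 F:1
  CH3 → C:1 H:3
Element totals:
  C: 2
  H: 5
  F: 1

2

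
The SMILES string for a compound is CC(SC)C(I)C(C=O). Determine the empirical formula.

C6H11IOS

Atom tally by fragment:
  CH3 → C:1 H:3
  CH(SCH3) → C:2 H:4 S:1
  CH(I) → C:1 H:1 I:1
  CH2CHO → C:2 H:3 O:1
Element totals:
  C: 6
  H: 11
  I: 1
  O: 1
  S: 1
Molecular formula: C6H11IOS.
gcd of subscripts (6, 11, 1, 1, 1) = 1, so the empirical formula equals the molecular formula.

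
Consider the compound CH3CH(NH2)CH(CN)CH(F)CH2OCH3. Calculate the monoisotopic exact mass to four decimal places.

Element totals:
  C: 7
  H: 13
  F: 1
  N: 2
  O: 1
Molecular formula: C7H13FN2O.
  M = 7(12.0) + 13(1.007825) + 18.998403 + 2(14.003074) + 15.994915
    = 84.000000 + 13.101725 + 18.998403 + 28.006148 + 15.994915 = 160.101191

160.1012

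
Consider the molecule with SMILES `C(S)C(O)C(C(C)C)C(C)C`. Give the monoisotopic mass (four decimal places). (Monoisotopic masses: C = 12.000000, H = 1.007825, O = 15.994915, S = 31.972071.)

176.1235

Atom tally by fragment:
  HSCH2 → C:1 H:3 S:1
  CH(OH) → C:1 H:2 O:1
  CH(CH(CH3)2) → C:4 H:8
  CH(CH3) → C:2 H:4
  CH3 → C:1 H:3
Element totals:
  C: 9
  H: 20
  O: 1
  S: 1
Molecular formula: C9H20OS.
  M = 9(12.0) + 20(1.007825) + 15.994915 + 31.972071
    = 108.000000 + 20.156500 + 15.994915 + 31.972071 = 176.123486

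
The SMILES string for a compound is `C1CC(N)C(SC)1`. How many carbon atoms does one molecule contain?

5

Atom tally by fragment:
  cyclobutane ring core → C:4 H:8
  (− 2 ring H displaced by substituents)
  + NH2 → N:1 H:2
  + SCH3 → C:1 H:3 S:1
Element totals:
  C: 5
  H: 11
  N: 1
  S: 1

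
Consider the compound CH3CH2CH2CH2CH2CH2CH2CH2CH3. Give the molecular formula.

Atom tally by fragment:
  CH3 → C:1 H:3
  CH2 → C:1 H:2
  CH2 → C:1 H:2
  CH2 → C:1 H:2
  CH2 → C:1 H:2
  CH2 → C:1 H:2
  CH2 → C:1 H:2
  CH2 → C:1 H:2
  CH3 → C:1 H:3
Element totals:
  C: 9
  H: 20

C9H20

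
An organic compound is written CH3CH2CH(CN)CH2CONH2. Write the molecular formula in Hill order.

Atom tally by fragment:
  CH3 → C:1 H:3
  CH2 → C:1 H:2
  CH(CN) → C:2 H:1 N:1
  CH2CONH2 → C:2 H:4 O:1 N:1
Element totals:
  C: 6
  H: 10
  N: 2
  O: 1

C6H10N2O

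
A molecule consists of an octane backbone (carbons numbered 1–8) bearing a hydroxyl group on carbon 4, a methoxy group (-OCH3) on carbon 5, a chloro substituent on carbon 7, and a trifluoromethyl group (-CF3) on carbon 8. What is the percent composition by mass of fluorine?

Atom tally by fragment:
  CH3 → C:1 H:3
  CH2 → C:1 H:2
  CH2 → C:1 H:2
  CH(OH) → C:1 H:2 O:1
  CH(OCH3) → C:2 H:4 O:1
  CH2 → C:1 H:2
  CH(Cl) → C:1 H:1 Cl:1
  CH2CF3 → C:2 H:2 F:3
Element totals:
  C: 10
  H: 18
  Cl: 1
  F: 3
  O: 2
Molecular formula: C10H18ClF3O2.
Molar mass = 262.696 g/mol.
Mass from F: 3 × 18.998 = 56.994 g/mol.
%F = 56.994 / 262.696 × 100 = 21.70%.

21.70%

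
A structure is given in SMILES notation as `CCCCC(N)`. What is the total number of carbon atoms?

5

Atom tally by fragment:
  CH3 → C:1 H:3
  CH2 → C:1 H:2
  CH2 → C:1 H:2
  CH2 → C:1 H:2
  CH2NH2 → C:1 H:4 N:1
Element totals:
  C: 5
  H: 13
  N: 1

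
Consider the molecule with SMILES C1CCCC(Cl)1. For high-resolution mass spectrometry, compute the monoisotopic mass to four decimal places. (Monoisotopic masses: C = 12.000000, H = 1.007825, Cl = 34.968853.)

Atom tally by fragment:
  cyclopentane ring core → C:5 H:10
  (− 1 ring H displaced by substituents)
  + Cl → Cl:1
Element totals:
  C: 5
  H: 9
  Cl: 1
Molecular formula: C5H9Cl.
  M = 5(12.0) + 9(1.007825) + 34.968853
    = 60.000000 + 9.070425 + 34.968853 = 104.039278

104.0393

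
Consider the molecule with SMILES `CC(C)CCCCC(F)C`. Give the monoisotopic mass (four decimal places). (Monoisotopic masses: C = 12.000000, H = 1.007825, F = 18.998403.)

Atom tally by fragment:
  CH3 → C:1 H:3
  CH(CH3) → C:2 H:4
  CH2 → C:1 H:2
  CH2 → C:1 H:2
  CH2 → C:1 H:2
  CH2 → C:1 H:2
  CH(F) → C:1 H:1 F:1
  CH3 → C:1 H:3
Element totals:
  C: 9
  H: 19
  F: 1
Molecular formula: C9H19F.
  M = 9(12.0) + 19(1.007825) + 18.998403
    = 108.000000 + 19.148675 + 18.998403 = 146.147078

146.1471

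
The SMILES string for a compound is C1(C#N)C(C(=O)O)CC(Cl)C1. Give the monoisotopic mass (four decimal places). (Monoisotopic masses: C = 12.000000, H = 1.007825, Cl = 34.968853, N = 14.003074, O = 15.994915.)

173.0244

Atom tally by fragment:
  cyclopentane ring core → C:5 H:10
  (− 3 ring H displaced by substituents)
  + CN → C:1 N:1
  + COOH → C:1 H:1 O:2
  + Cl → Cl:1
Element totals:
  C: 7
  H: 8
  Cl: 1
  N: 1
  O: 2
Molecular formula: C7H8ClNO2.
  M = 7(12.0) + 8(1.007825) + 34.968853 + 14.003074 + 2(15.994915)
    = 84.000000 + 8.062600 + 34.968853 + 14.003074 + 31.989830 = 173.024357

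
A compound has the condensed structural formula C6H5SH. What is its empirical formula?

Atom tally by fragment:
  benzene ring core → C:6 H:6
  (− 1 ring H displaced by substituents)
  + SH → S:1 H:1
Element totals:
  C: 6
  H: 6
  S: 1
Molecular formula: C6H6S.
gcd of subscripts (6, 6, 1) = 1, so the empirical formula equals the molecular formula.

C6H6S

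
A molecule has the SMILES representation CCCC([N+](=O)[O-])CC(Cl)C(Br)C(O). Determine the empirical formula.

Atom tally by fragment:
  CH3 → C:1 H:3
  CH2 → C:1 H:2
  CH2 → C:1 H:2
  CH(NO2) → C:1 H:1 N:1 O:2
  CH2 → C:1 H:2
  CH(Cl) → C:1 H:1 Cl:1
  CH(Br) → C:1 H:1 Br:1
  CH2OH → C:1 H:3 O:1
Element totals:
  C: 8
  H: 15
  Br: 1
  Cl: 1
  N: 1
  O: 3
Molecular formula: C8H15BrClNO3.
gcd of subscripts (1, 8, 1, 15, 1, 3) = 1, so the empirical formula equals the molecular formula.

C8H15BrClNO3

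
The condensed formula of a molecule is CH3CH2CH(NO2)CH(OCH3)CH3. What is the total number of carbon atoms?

Atom tally by fragment:
  CH3 → C:1 H:3
  CH2 → C:1 H:2
  CH(NO2) → C:1 H:1 N:1 O:2
  CH(OCH3) → C:2 H:4 O:1
  CH3 → C:1 H:3
Element totals:
  C: 6
  H: 13
  N: 1
  O: 3

6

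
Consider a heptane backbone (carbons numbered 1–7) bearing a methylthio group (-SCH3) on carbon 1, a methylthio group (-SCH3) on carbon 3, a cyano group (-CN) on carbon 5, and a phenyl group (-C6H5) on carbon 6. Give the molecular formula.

C16H23NS2

Atom tally by fragment:
  CH3SCH2 → C:2 H:5 S:1
  CH2 → C:1 H:2
  CH(SCH3) → C:2 H:4 S:1
  CH2 → C:1 H:2
  CH(CN) → C:2 H:1 N:1
  CH(C6H5) → C:7 H:6
  CH3 → C:1 H:3
Element totals:
  C: 16
  H: 23
  N: 1
  S: 2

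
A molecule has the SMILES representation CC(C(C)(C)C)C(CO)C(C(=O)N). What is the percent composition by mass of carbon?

64.13%

Atom tally by fragment:
  CH3 → C:1 H:3
  CH(C(CH3)3) → C:5 H:10
  CH(CH2OH) → C:2 H:4 O:1
  CH2CONH2 → C:2 H:4 O:1 N:1
Element totals:
  C: 10
  H: 21
  N: 1
  O: 2
Molecular formula: C10H21NO2.
Molar mass = 187.283 g/mol.
Mass from C: 10 × 12.011 = 120.110 g/mol.
%C = 120.110 / 187.283 × 100 = 64.13%.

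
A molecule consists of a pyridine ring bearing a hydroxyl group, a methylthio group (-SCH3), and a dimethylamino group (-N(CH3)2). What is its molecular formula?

Atom tally by fragment:
  pyridine ring core → C:5 H:5 N:1
  (− 3 ring H displaced by substituents)
  + OH → O:1 H:1
  + SCH3 → C:1 H:3 S:1
  + N(CH3)2 → N:1 C:2 H:6
Element totals:
  C: 8
  H: 12
  N: 2
  O: 1
  S: 1

C8H12N2OS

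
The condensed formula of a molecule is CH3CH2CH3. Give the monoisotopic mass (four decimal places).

Atom tally by fragment:
  CH3 → C:1 H:3
  CH2 → C:1 H:2
  CH3 → C:1 H:3
Element totals:
  C: 3
  H: 8
Molecular formula: C3H8.
  M = 3(12.0) + 8(1.007825)
    = 36.000000 + 8.062600 = 44.062600

44.0626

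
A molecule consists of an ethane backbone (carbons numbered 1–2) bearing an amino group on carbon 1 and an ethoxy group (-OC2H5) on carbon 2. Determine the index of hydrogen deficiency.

0

Atom tally by fragment:
  H2NCH2 → C:1 H:4 N:1
  CH2OC2H5 → C:3 H:7 O:1
Element totals:
  C: 4
  H: 11
  N: 1
  O: 1
Molecular formula: C4H11NO.
DoU = (2C + 2 + N − H − X) / 2 = (2·4 + 2 + 1 − 11 − 0) / 2 = 0.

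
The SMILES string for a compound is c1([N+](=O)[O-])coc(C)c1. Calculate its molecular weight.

127.10 g/mol

Atom tally by fragment:
  furan ring core → C:4 H:4 O:1
  (− 2 ring H displaced by substituents)
  + NO2 → N:1 O:2
  + CH3 → C:1 H:3
Element totals:
  C: 5
  H: 5
  N: 1
  O: 3
Molecular formula: C5H5NO3.
  M = 5(12.011) + 5(1.008) + 14.007 + 3(15.999)
    = 60.055 + 5.040 + 14.007 + 47.997 = 127.099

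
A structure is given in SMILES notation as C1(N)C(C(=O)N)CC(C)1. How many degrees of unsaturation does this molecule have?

Atom tally by fragment:
  cyclobutane ring core → C:4 H:8
  (− 3 ring H displaced by substituents)
  + NH2 → N:1 H:2
  + CONH2 → C:1 H:2 O:1 N:1
  + CH3 → C:1 H:3
Element totals:
  C: 6
  H: 12
  N: 2
  O: 1
Molecular formula: C6H12N2O.
DoU = (2C + 2 + N − H − X) / 2 = (2·6 + 2 + 2 − 12 − 0) / 2 = 2.

2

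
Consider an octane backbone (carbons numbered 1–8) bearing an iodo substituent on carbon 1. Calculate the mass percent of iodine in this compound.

Atom tally by fragment:
  ICH2 → C:1 H:2 I:1
  CH2 → C:1 H:2
  CH2 → C:1 H:2
  CH2 → C:1 H:2
  CH2 → C:1 H:2
  CH2 → C:1 H:2
  CH2 → C:1 H:2
  CH3 → C:1 H:3
Element totals:
  C: 8
  H: 17
  I: 1
Molecular formula: C8H17I.
Molar mass = 240.128 g/mol.
Mass from I: 1 × 126.904 = 126.904 g/mol.
%I = 126.904 / 240.128 × 100 = 52.85%.

52.85%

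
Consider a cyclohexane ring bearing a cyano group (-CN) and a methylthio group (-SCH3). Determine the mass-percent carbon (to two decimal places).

61.89%

Atom tally by fragment:
  cyclohexane ring core → C:6 H:12
  (− 2 ring H displaced by substituents)
  + CN → C:1 N:1
  + SCH3 → C:1 H:3 S:1
Element totals:
  C: 8
  H: 13
  N: 1
  S: 1
Molecular formula: C8H13NS.
Molar mass = 155.259 g/mol.
Mass from C: 8 × 12.011 = 96.088 g/mol.
%C = 96.088 / 155.259 × 100 = 61.89%.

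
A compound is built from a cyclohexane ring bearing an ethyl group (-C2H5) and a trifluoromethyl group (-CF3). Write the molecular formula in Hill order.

Atom tally by fragment:
  cyclohexane ring core → C:6 H:12
  (− 2 ring H displaced by substituents)
  + C2H5 → C:2 H:5
  + CF3 → C:1 F:3
Element totals:
  C: 9
  H: 15
  F: 3

C9H15F3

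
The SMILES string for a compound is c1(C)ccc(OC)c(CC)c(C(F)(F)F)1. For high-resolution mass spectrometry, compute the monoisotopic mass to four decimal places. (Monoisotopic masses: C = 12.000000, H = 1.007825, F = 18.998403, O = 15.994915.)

Atom tally by fragment:
  benzene ring core → C:6 H:6
  (− 4 ring H displaced by substituents)
  + CH3 → C:1 H:3
  + OCH3 → C:1 H:3 O:1
  + C2H5 → C:2 H:5
  + CF3 → C:1 F:3
Element totals:
  C: 11
  H: 13
  F: 3
  O: 1
Molecular formula: C11H13F3O.
  M = 11(12.0) + 13(1.007825) + 3(18.998403) + 15.994915
    = 132.000000 + 13.101725 + 56.995209 + 15.994915 = 218.091849

218.0918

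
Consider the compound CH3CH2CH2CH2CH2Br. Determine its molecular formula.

C5H11Br

Atom tally by fragment:
  CH3 → C:1 H:3
  CH2 → C:1 H:2
  CH2 → C:1 H:2
  CH2 → C:1 H:2
  CH2Br → C:1 H:2 Br:1
Element totals:
  C: 5
  H: 11
  Br: 1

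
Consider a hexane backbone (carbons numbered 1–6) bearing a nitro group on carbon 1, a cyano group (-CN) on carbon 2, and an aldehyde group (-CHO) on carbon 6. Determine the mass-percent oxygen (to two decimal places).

Atom tally by fragment:
  O2NCH2 → C:1 H:2 N:1 O:2
  CH(CN) → C:2 H:1 N:1
  CH2 → C:1 H:2
  CH2 → C:1 H:2
  CH2 → C:1 H:2
  CH2CHO → C:2 H:3 O:1
Element totals:
  C: 8
  H: 12
  N: 2
  O: 3
Molecular formula: C8H12N2O3.
Molar mass = 184.195 g/mol.
Mass from O: 3 × 15.999 = 47.997 g/mol.
%O = 47.997 / 184.195 × 100 = 26.06%.

26.06%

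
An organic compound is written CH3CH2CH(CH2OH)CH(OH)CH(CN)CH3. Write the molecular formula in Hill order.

C8H15NO2

Element totals:
  C: 8
  H: 15
  N: 1
  O: 2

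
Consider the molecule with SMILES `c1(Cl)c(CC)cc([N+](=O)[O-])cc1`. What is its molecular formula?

Atom tally by fragment:
  benzene ring core → C:6 H:6
  (− 3 ring H displaced by substituents)
  + Cl → Cl:1
  + C2H5 → C:2 H:5
  + NO2 → N:1 O:2
Element totals:
  C: 8
  H: 8
  Cl: 1
  N: 1
  O: 2

C8H8ClNO2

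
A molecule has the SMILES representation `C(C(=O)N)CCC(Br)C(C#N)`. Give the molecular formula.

Atom tally by fragment:
  H2NOCCH2 → C:2 H:4 O:1 N:1
  CH2 → C:1 H:2
  CH2 → C:1 H:2
  CH(Br) → C:1 H:1 Br:1
  CH2CN → C:2 H:2 N:1
Element totals:
  C: 7
  H: 11
  Br: 1
  N: 2
  O: 1

C7H11BrN2O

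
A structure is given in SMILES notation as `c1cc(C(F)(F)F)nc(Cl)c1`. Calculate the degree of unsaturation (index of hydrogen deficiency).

4

Atom tally by fragment:
  pyridine ring core → C:5 H:5 N:1
  (− 2 ring H displaced by substituents)
  + CF3 → C:1 F:3
  + Cl → Cl:1
Element totals:
  C: 6
  H: 3
  Cl: 1
  F: 3
  N: 1
Molecular formula: C6H3ClF3N.
DoU = (2C + 2 + N − H − X) / 2 = (2·6 + 2 + 1 − 3 − 4) / 2 = 4.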